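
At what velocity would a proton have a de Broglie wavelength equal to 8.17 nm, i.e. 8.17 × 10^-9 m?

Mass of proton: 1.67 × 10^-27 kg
4.86 × 10^1 m/s

From λ = h/(mv), solve for v:

v = h/(mλ)
v = (6.626 × 10^-34 J·s) / (1.67 × 10^-27 kg × 8.17 × 10^-9 m)
v = 4.86 × 10^1 m/s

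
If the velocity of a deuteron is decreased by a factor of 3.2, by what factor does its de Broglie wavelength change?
The wavelength increases by a factor of 3.2.

From λ = h/(mv), the wavelength is inversely proportional to velocity:

λ ∝ 1/v

If v → v/3.2, then λ → 3.2λ

When velocity is decreased by a factor of 3.2, the wavelength increases by a factor of 3.2.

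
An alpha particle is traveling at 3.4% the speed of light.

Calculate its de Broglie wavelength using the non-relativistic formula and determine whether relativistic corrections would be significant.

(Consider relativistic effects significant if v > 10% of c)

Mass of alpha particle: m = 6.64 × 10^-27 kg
No, relativistic corrections are not needed.

Using the non-relativistic de Broglie formula λ = h/(mv):

v = 3.4% × c = 1.019 × 10^7 m/s

λ = h/(mv)
λ = (6.626 × 10^-34 J·s) / (6.64 × 10^-27 kg × 1.019 × 10^7 m/s)
λ = 9.79 × 10^-15 m

Since v = 3.4% of c < 10% of c, relativistic corrections are NOT significant and this non-relativistic result is a good approximation.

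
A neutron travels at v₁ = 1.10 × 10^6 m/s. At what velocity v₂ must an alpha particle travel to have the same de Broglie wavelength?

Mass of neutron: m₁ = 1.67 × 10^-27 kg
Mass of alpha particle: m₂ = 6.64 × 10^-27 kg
v₂ = 2.77 × 10^5 m/s

For equal de Broglie wavelengths: λ₁ = λ₂

h/(m₁v₁) = h/(m₂v₂)
m₁v₁ = m₂v₂
v₂ = v₁ · (m₁/m₂)

v₂ = 1.10 × 10^6 m/s × (1.67 × 10^-27 kg / 6.64 × 10^-27 kg)
v₂ = 2.77 × 10^5 m/s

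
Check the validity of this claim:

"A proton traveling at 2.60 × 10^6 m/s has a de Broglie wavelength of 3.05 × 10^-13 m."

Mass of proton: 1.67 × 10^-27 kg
False

The claim is incorrect.

Using λ = h/(mv):
λ = (6.626 × 10^-34 J·s) / (1.67 × 10^-27 kg × 2.60 × 10^6 m/s)
λ = 1.53 × 10^-13 m

The actual wavelength differs from the claimed 3.05 × 10^-13 m.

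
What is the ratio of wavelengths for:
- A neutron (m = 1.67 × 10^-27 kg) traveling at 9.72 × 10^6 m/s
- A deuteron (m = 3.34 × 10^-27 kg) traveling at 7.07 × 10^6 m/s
λ₁/λ₂ = 1.45

Using λ = h/(mv):

λ₁ = h/(m₁v₁) = 4.08 × 10^-14 m
λ₂ = h/(m₂v₂) = 2.81 × 10^-14 m

Ratio λ₁/λ₂ = (m₂v₂)/(m₁v₁)
         = (3.34 × 10^-27 kg × 7.07 × 10^6 m/s) / (1.67 × 10^-27 kg × 9.72 × 10^6 m/s)
         = 1.45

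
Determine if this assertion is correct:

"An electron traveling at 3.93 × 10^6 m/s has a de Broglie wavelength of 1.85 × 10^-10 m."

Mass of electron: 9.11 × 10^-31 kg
True

The claim is correct.

Using λ = h/(mv):
λ = (6.626 × 10^-34 J·s) / (9.11 × 10^-31 kg × 3.93 × 10^6 m/s)
λ = 1.85 × 10^-10 m

This matches the claimed value.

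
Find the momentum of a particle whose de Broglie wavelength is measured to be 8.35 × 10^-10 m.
7.94 × 10^-25 kg·m/s

From the de Broglie relation λ = h/p, we solve for p:

p = h/λ
p = (6.626 × 10^-34 J·s) / (8.35 × 10^-10 m)
p = 7.94 × 10^-25 kg·m/s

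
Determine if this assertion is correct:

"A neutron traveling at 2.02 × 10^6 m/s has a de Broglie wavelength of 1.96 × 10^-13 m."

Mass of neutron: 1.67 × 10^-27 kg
True

The claim is correct.

Using λ = h/(mv):
λ = (6.626 × 10^-34 J·s) / (1.67 × 10^-27 kg × 2.02 × 10^6 m/s)
λ = 1.96 × 10^-13 m

This matches the claimed value.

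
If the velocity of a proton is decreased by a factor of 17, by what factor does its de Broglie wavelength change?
The wavelength increases by a factor of 17.

From λ = h/(mv), the wavelength is inversely proportional to velocity:

λ ∝ 1/v

If v → v/17, then λ → 17λ

When velocity is decreased by a factor of 17, the wavelength increases by a factor of 17.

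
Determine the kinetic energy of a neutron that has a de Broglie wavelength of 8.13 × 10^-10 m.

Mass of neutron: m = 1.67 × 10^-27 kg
1.99 × 10^-22 J (or 1.24 × 10^-3 eV)

From λ = h/√(2mKE), we solve for KE:

λ² = h²/(2mKE)
KE = h²/(2mλ²)
KE = (6.626 × 10^-34 J·s)² / (2 × 1.67 × 10^-27 kg × (8.13 × 10^-10 m)²)
KE = 1.99 × 10^-22 J
KE = 1.24 × 10^-3 eV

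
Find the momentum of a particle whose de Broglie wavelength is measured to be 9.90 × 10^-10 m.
6.69 × 10^-25 kg·m/s

From the de Broglie relation λ = h/p, we solve for p:

p = h/λ
p = (6.626 × 10^-34 J·s) / (9.90 × 10^-10 m)
p = 6.69 × 10^-25 kg·m/s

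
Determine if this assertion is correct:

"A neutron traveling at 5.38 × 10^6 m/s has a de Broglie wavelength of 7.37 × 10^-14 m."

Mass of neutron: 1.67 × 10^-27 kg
True

The claim is correct.

Using λ = h/(mv):
λ = (6.626 × 10^-34 J·s) / (1.67 × 10^-27 kg × 5.38 × 10^6 m/s)
λ = 7.37 × 10^-14 m

This matches the claimed value.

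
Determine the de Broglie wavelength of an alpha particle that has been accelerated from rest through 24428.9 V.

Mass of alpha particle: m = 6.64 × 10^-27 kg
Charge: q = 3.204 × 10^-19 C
6.50 × 10^-14 m

When a particle is accelerated through voltage V, it gains kinetic energy KE = qV.

The de Broglie wavelength is then λ = h/√(2mqV):

λ = h/√(2mqV)
λ = (6.626 × 10^-34 J·s) / √(2 × 6.64 × 10^-27 kg × 3.204 × 10^-19 C × 24428.9 V)
λ = 6.50 × 10^-14 m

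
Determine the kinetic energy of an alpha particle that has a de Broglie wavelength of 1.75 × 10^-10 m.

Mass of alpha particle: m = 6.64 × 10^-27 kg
1.08 × 10^-21 J (or 6.74 × 10^-3 eV)

From λ = h/√(2mKE), we solve for KE:

λ² = h²/(2mKE)
KE = h²/(2mλ²)
KE = (6.626 × 10^-34 J·s)² / (2 × 6.64 × 10^-27 kg × (1.75 × 10^-10 m)²)
KE = 1.08 × 10^-21 J
KE = 6.74 × 10^-3 eV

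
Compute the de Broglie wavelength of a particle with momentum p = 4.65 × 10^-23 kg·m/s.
1.42 × 10^-11 m

Using the de Broglie relation λ = h/p:

λ = h/p
λ = (6.626 × 10^-34 J·s) / (4.65 × 10^-23 kg·m/s)
λ = 1.42 × 10^-11 m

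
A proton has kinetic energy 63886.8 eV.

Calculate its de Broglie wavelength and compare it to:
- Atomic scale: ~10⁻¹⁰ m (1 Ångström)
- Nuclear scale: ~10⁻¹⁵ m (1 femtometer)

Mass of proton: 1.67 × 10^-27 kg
λ = 1.13 × 10^-13 m, which is between nuclear and atomic scales.

Using λ = h/√(2mKE):

KE = 63886.8 eV = 1.024 × 10^-14 J

λ = h/√(2mKE)
λ = (6.626 × 10^-34 J·s) / √(2 × 1.67 × 10^-27 kg × 1.024 × 10^-14 J)
λ = 1.13 × 10^-13 m

Comparison:
- Atomic scale (10⁻¹⁰ m): λ is 0.0011× this size
- Nuclear scale (10⁻¹⁵ m): λ is 1.1e+02× this size

The wavelength is between nuclear and atomic scales.

This wavelength is appropriate for probing atomic structure but too large for nuclear physics experiments.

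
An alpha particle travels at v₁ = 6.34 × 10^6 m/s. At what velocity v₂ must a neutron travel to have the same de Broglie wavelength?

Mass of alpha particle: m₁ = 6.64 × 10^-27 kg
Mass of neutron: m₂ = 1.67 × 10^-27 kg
v₂ = 2.52 × 10^7 m/s

For equal de Broglie wavelengths: λ₁ = λ₂

h/(m₁v₁) = h/(m₂v₂)
m₁v₁ = m₂v₂
v₂ = v₁ · (m₁/m₂)

v₂ = 6.34 × 10^6 m/s × (6.64 × 10^-27 kg / 1.67 × 10^-27 kg)
v₂ = 2.52 × 10^7 m/s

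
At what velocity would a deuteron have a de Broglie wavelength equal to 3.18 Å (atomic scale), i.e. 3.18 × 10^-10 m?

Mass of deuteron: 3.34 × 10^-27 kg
6.24 × 10^2 m/s

From λ = h/(mv), solve for v:

v = h/(mλ)
v = (6.626 × 10^-34 J·s) / (3.34 × 10^-27 kg × 3.18 × 10^-10 m)
v = 6.24 × 10^2 m/s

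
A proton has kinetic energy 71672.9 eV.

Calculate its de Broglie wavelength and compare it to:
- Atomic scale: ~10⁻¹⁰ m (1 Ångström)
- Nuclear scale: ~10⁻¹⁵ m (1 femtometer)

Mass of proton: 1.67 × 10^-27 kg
λ = 1.07 × 10^-13 m, which is between nuclear and atomic scales.

Using λ = h/√(2mKE):

KE = 71672.9 eV = 1.148 × 10^-14 J

λ = h/√(2mKE)
λ = (6.626 × 10^-34 J·s) / √(2 × 1.67 × 10^-27 kg × 1.148 × 10^-14 J)
λ = 1.07 × 10^-13 m

Comparison:
- Atomic scale (10⁻¹⁰ m): λ is 0.0011× this size
- Nuclear scale (10⁻¹⁵ m): λ is 1.1e+02× this size

The wavelength is between nuclear and atomic scales.

This wavelength is appropriate for probing atomic structure but too large for nuclear physics experiments.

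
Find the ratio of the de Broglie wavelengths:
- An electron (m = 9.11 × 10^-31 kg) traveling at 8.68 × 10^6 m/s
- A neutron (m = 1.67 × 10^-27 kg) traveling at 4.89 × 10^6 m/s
λ₁/λ₂ = 1.03 × 10^3

Using λ = h/(mv):

λ₁ = h/(m₁v₁) = 8.38 × 10^-11 m
λ₂ = h/(m₂v₂) = 8.11 × 10^-14 m

Ratio λ₁/λ₂ = (m₂v₂)/(m₁v₁)
         = (1.67 × 10^-27 kg × 4.89 × 10^6 m/s) / (9.11 × 10^-31 kg × 8.68 × 10^6 m/s)
         = 1.03 × 10^3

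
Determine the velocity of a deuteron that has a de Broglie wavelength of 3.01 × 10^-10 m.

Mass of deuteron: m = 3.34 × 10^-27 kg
6.59 × 10^2 m/s

From the de Broglie relation λ = h/(mv), we solve for v:

v = h/(mλ)
v = (6.626 × 10^-34 J·s) / (3.34 × 10^-27 kg × 3.01 × 10^-10 m)
v = 6.59 × 10^2 m/s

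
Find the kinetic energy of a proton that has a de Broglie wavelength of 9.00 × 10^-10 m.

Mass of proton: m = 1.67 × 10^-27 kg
1.62 × 10^-22 J (or 1.01 × 10^-3 eV)

From λ = h/√(2mKE), we solve for KE:

λ² = h²/(2mKE)
KE = h²/(2mλ²)
KE = (6.626 × 10^-34 J·s)² / (2 × 1.67 × 10^-27 kg × (9.00 × 10^-10 m)²)
KE = 1.62 × 10^-22 J
KE = 1.01 × 10^-3 eV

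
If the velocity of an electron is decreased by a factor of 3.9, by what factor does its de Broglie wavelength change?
The wavelength increases by a factor of 3.9.

From λ = h/(mv), the wavelength is inversely proportional to velocity:

λ ∝ 1/v

If v → v/3.9, then λ → 3.9λ

When velocity is decreased by a factor of 3.9, the wavelength increases by a factor of 3.9.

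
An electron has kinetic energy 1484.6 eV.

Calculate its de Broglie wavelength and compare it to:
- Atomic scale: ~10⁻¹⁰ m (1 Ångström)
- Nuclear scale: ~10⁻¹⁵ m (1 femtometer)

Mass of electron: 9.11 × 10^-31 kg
λ = 3.18 × 10^-11 m, which is between nuclear and atomic scales.

Using λ = h/√(2mKE):

KE = 1484.6 eV = 2.379 × 10^-16 J

λ = h/√(2mKE)
λ = (6.626 × 10^-34 J·s) / √(2 × 9.11 × 10^-31 kg × 2.379 × 10^-16 J)
λ = 3.18 × 10^-11 m

Comparison:
- Atomic scale (10⁻¹⁰ m): λ is 0.32× this size
- Nuclear scale (10⁻¹⁵ m): λ is 3.2e+04× this size

The wavelength is between nuclear and atomic scales.

This wavelength is appropriate for probing atomic structure but too large for nuclear physics experiments.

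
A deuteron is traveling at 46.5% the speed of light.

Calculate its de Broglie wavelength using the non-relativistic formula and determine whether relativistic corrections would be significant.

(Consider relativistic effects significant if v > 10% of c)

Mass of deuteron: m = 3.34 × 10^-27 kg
Yes, relativistic corrections are needed.

Using the non-relativistic de Broglie formula λ = h/(mv):

v = 46.5% × c = 1.394 × 10^8 m/s

λ = h/(mv)
λ = (6.626 × 10^-34 J·s) / (3.34 × 10^-27 kg × 1.394 × 10^8 m/s)
λ = 1.42 × 10^-15 m

Since v = 46.5% of c > 10% of c, relativistic corrections ARE significant and the actual wavelength would differ from this non-relativistic estimate.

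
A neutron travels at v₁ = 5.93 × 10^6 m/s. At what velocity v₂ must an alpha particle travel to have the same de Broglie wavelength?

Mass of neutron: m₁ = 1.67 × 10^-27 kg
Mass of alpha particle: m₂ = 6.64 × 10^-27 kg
v₂ = 1.49 × 10^6 m/s

For equal de Broglie wavelengths: λ₁ = λ₂

h/(m₁v₁) = h/(m₂v₂)
m₁v₁ = m₂v₂
v₂ = v₁ · (m₁/m₂)

v₂ = 5.93 × 10^6 m/s × (1.67 × 10^-27 kg / 6.64 × 10^-27 kg)
v₂ = 1.49 × 10^6 m/s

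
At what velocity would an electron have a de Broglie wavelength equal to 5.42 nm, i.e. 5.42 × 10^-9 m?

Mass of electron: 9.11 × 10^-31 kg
1.34 × 10^5 m/s

From λ = h/(mv), solve for v:

v = h/(mλ)
v = (6.626 × 10^-34 J·s) / (9.11 × 10^-31 kg × 5.42 × 10^-9 m)
v = 1.34 × 10^5 m/s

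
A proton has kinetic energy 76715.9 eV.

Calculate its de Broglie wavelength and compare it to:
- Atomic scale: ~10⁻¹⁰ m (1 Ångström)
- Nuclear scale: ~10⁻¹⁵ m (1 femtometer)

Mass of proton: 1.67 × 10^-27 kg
λ = 1.03 × 10^-13 m, which is between nuclear and atomic scales.

Using λ = h/√(2mKE):

KE = 76715.9 eV = 1.229 × 10^-14 J

λ = h/√(2mKE)
λ = (6.626 × 10^-34 J·s) / √(2 × 1.67 × 10^-27 kg × 1.229 × 10^-14 J)
λ = 1.03 × 10^-13 m

Comparison:
- Atomic scale (10⁻¹⁰ m): λ is 0.001× this size
- Nuclear scale (10⁻¹⁵ m): λ is 1e+02× this size

The wavelength is between nuclear and atomic scales.

This wavelength is appropriate for probing atomic structure but too large for nuclear physics experiments.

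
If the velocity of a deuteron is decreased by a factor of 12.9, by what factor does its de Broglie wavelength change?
The wavelength increases by a factor of 12.9.

From λ = h/(mv), the wavelength is inversely proportional to velocity:

λ ∝ 1/v

If v → v/12.9, then λ → 12.9λ

When velocity is decreased by a factor of 12.9, the wavelength increases by a factor of 12.9.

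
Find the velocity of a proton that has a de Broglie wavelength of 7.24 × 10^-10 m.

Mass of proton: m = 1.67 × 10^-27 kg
5.48 × 10^2 m/s

From the de Broglie relation λ = h/(mv), we solve for v:

v = h/(mλ)
v = (6.626 × 10^-34 J·s) / (1.67 × 10^-27 kg × 7.24 × 10^-10 m)
v = 5.48 × 10^2 m/s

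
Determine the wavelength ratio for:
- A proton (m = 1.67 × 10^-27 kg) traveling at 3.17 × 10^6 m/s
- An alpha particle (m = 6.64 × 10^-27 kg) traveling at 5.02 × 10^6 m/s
λ₁/λ₂ = 6.30

Using λ = h/(mv):

λ₁ = h/(m₁v₁) = 1.25 × 10^-13 m
λ₂ = h/(m₂v₂) = 1.99 × 10^-14 m

Ratio λ₁/λ₂ = (m₂v₂)/(m₁v₁)
         = (6.64 × 10^-27 kg × 5.02 × 10^6 m/s) / (1.67 × 10^-27 kg × 3.17 × 10^6 m/s)
         = 6.30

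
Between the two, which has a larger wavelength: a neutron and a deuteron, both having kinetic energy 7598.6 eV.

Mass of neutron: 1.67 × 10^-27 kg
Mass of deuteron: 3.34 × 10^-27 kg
The neutron has the longer wavelength.

Using λ = h/√(2mKE):

For neutron: λ₁ = h/√(2m₁KE) = 3.29 × 10^-13 m
For deuteron: λ₂ = h/√(2m₂KE) = 2.32 × 10^-13 m

Since λ ∝ 1/√m at constant kinetic energy, the lighter particle has the longer wavelength.

The neutron has the longer de Broglie wavelength.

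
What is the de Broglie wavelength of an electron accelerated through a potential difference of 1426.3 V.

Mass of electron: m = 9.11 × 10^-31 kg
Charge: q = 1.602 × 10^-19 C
3.25 × 10^-11 m

When a particle is accelerated through voltage V, it gains kinetic energy KE = qV.

The de Broglie wavelength is then λ = h/√(2mqV):

λ = h/√(2mqV)
λ = (6.626 × 10^-34 J·s) / √(2 × 9.11 × 10^-31 kg × 1.602 × 10^-19 C × 1426.3 V)
λ = 3.25 × 10^-11 m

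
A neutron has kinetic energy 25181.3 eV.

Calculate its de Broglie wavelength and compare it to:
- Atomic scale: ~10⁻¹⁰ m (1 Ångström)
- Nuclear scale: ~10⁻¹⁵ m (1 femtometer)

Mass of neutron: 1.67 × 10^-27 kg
λ = 1.81 × 10^-13 m, which is between nuclear and atomic scales.

Using λ = h/√(2mKE):

KE = 25181.3 eV = 4.034 × 10^-15 J

λ = h/√(2mKE)
λ = (6.626 × 10^-34 J·s) / √(2 × 1.67 × 10^-27 kg × 4.034 × 10^-15 J)
λ = 1.81 × 10^-13 m

Comparison:
- Atomic scale (10⁻¹⁰ m): λ is 0.0018× this size
- Nuclear scale (10⁻¹⁵ m): λ is 1.8e+02× this size

The wavelength is between nuclear and atomic scales.

This wavelength is appropriate for probing atomic structure but too large for nuclear physics experiments.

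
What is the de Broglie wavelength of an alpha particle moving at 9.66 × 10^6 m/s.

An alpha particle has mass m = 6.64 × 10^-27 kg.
1.03 × 10^-14 m

Using the de Broglie relation λ = h/(mv):

λ = h/(mv)
λ = (6.626 × 10^-34 J·s) / (6.64 × 10^-27 kg × 9.66 × 10^6 m/s)
λ = 1.03 × 10^-14 m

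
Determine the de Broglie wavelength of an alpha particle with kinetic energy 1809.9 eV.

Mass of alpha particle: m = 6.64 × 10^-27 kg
3.38 × 10^-13 m

Using λ = h/√(2mKE):

First convert KE to Joules: KE = 1809.9 eV = 2.900 × 10^-16 J

λ = h/√(2mKE)
λ = (6.626 × 10^-34 J·s) / √(2 × 6.64 × 10^-27 kg × 2.900 × 10^-16 J)
λ = 3.38 × 10^-13 m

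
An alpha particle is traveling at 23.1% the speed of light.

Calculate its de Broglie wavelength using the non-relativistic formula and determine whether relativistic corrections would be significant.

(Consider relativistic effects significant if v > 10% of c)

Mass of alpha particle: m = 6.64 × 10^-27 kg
Yes, relativistic corrections are needed.

Using the non-relativistic de Broglie formula λ = h/(mv):

v = 23.1% × c = 6.925 × 10^7 m/s

λ = h/(mv)
λ = (6.626 × 10^-34 J·s) / (6.64 × 10^-27 kg × 6.925 × 10^7 m/s)
λ = 1.44 × 10^-15 m

Since v = 23.1% of c > 10% of c, relativistic corrections ARE significant and the actual wavelength would differ from this non-relativistic estimate.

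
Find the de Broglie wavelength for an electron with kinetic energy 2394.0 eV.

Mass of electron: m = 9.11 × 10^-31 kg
2.51 × 10^-11 m

Using λ = h/√(2mKE):

First convert KE to Joules: KE = 2394.0 eV = 3.836 × 10^-16 J

λ = h/√(2mKE)
λ = (6.626 × 10^-34 J·s) / √(2 × 9.11 × 10^-31 kg × 3.836 × 10^-16 J)
λ = 2.51 × 10^-11 m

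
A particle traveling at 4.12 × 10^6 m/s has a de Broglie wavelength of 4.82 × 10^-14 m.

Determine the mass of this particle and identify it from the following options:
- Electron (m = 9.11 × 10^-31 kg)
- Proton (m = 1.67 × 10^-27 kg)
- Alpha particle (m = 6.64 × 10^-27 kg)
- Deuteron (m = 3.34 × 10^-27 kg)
The particle is a deuteron.

From λ = h/(mv), solve for mass:

m = h/(λv)
m = (6.626 × 10^-34 J·s) / (4.82 × 10^-14 m × 4.12 × 10^6 m/s)
m = 3.34 × 10^-27 kg

Comparing with the listed masses, this is closest to a deuteron.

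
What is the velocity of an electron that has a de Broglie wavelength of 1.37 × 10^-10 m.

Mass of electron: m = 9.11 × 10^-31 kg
5.31 × 10^6 m/s

From the de Broglie relation λ = h/(mv), we solve for v:

v = h/(mλ)
v = (6.626 × 10^-34 J·s) / (9.11 × 10^-31 kg × 1.37 × 10^-10 m)
v = 5.31 × 10^6 m/s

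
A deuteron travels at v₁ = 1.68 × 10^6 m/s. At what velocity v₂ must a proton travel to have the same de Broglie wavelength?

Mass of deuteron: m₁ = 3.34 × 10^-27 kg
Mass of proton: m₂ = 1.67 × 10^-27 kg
v₂ = 3.36 × 10^6 m/s

For equal de Broglie wavelengths: λ₁ = λ₂

h/(m₁v₁) = h/(m₂v₂)
m₁v₁ = m₂v₂
v₂ = v₁ · (m₁/m₂)

v₂ = 1.68 × 10^6 m/s × (3.34 × 10^-27 kg / 1.67 × 10^-27 kg)
v₂ = 3.36 × 10^6 m/s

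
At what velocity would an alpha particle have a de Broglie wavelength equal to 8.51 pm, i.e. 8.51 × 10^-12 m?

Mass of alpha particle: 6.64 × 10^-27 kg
1.17 × 10^4 m/s

From λ = h/(mv), solve for v:

v = h/(mλ)
v = (6.626 × 10^-34 J·s) / (6.64 × 10^-27 kg × 8.51 × 10^-12 m)
v = 1.17 × 10^4 m/s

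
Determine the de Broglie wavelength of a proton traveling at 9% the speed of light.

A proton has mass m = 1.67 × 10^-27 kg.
1.47 × 10^-14 m

Using the de Broglie relation λ = h/(mv):

v = 9% × c = 2.698 × 10^7 m/s

λ = h/(mv)
λ = (6.626 × 10^-34 J·s) / (1.67 × 10^-27 kg × 2.698 × 10^7 m/s)
λ = 1.47 × 10^-14 m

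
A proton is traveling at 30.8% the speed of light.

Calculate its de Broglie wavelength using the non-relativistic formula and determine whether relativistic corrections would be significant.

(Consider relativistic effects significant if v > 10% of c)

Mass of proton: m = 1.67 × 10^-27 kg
Yes, relativistic corrections are needed.

Using the non-relativistic de Broglie formula λ = h/(mv):

v = 30.8% × c = 9.234 × 10^7 m/s

λ = h/(mv)
λ = (6.626 × 10^-34 J·s) / (1.67 × 10^-27 kg × 9.234 × 10^7 m/s)
λ = 4.30 × 10^-15 m

Since v = 30.8% of c > 10% of c, relativistic corrections ARE significant and the actual wavelength would differ from this non-relativistic estimate.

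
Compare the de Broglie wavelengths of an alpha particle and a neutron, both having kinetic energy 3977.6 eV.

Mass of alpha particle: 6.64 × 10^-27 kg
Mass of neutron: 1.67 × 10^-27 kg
The neutron has the longer wavelength.

Using λ = h/√(2mKE):

For alpha particle: λ₁ = h/√(2m₁KE) = 2.28 × 10^-13 m
For neutron: λ₂ = h/√(2m₂KE) = 4.54 × 10^-13 m

Since λ ∝ 1/√m at constant kinetic energy, the lighter particle has the longer wavelength.

The neutron has the longer de Broglie wavelength.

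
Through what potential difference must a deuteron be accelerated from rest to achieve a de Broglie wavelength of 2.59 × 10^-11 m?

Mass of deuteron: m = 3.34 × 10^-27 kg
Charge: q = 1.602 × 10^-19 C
6.12 × 10^-1 V

From λ = h/√(2mqV), we solve for V:

λ² = h²/(2mqV)
V = h²/(2mqλ²)
V = (6.626 × 10^-34 J·s)² / (2 × 3.34 × 10^-27 kg × 1.602 × 10^-19 C × (2.59 × 10^-11 m)²)
V = 6.12 × 10^-1 V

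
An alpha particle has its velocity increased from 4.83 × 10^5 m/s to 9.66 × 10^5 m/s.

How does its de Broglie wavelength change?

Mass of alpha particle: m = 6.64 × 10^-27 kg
The wavelength decreases by a factor of 2.

Using λ = h/(mv):

Initial wavelength: λ₁ = h/(mv₁) = 2.07 × 10^-13 m
Final wavelength: λ₂ = h/(mv₂) = 1.03 × 10^-13 m

Since λ ∝ 1/v, when velocity increases by a factor of 2, the wavelength decreases by a factor of 2.

λ₂/λ₁ = v₁/v₂ = 1/2

The wavelength decreases by a factor of 2.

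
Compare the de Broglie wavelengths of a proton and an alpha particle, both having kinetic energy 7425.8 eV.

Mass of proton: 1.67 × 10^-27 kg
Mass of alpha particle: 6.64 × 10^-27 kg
The proton has the longer wavelength.

Using λ = h/√(2mKE):

For proton: λ₁ = h/√(2m₁KE) = 3.32 × 10^-13 m
For alpha particle: λ₂ = h/√(2m₂KE) = 1.67 × 10^-13 m

Since λ ∝ 1/√m at constant kinetic energy, the lighter particle has the longer wavelength.

The proton has the longer de Broglie wavelength.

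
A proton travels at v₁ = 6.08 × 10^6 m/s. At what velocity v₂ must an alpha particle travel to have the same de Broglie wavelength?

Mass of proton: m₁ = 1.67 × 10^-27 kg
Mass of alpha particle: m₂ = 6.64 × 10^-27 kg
v₂ = 1.53 × 10^6 m/s

For equal de Broglie wavelengths: λ₁ = λ₂

h/(m₁v₁) = h/(m₂v₂)
m₁v₁ = m₂v₂
v₂ = v₁ · (m₁/m₂)

v₂ = 6.08 × 10^6 m/s × (1.67 × 10^-27 kg / 6.64 × 10^-27 kg)
v₂ = 1.53 × 10^6 m/s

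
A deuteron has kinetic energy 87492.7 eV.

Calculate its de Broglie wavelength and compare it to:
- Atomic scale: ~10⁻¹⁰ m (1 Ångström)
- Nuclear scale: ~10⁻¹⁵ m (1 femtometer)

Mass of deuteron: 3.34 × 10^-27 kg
λ = 6.85 × 10^-14 m, which is between nuclear and atomic scales.

Using λ = h/√(2mKE):

KE = 87492.7 eV = 1.402 × 10^-14 J

λ = h/√(2mKE)
λ = (6.626 × 10^-34 J·s) / √(2 × 3.34 × 10^-27 kg × 1.402 × 10^-14 J)
λ = 6.85 × 10^-14 m

Comparison:
- Atomic scale (10⁻¹⁰ m): λ is 0.00068× this size
- Nuclear scale (10⁻¹⁵ m): λ is 68× this size

The wavelength is between nuclear and atomic scales.

This wavelength is appropriate for probing atomic structure but too large for nuclear physics experiments.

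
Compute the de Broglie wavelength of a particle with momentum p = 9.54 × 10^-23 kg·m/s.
6.95 × 10^-12 m

Using the de Broglie relation λ = h/p:

λ = h/p
λ = (6.626 × 10^-34 J·s) / (9.54 × 10^-23 kg·m/s)
λ = 6.95 × 10^-12 m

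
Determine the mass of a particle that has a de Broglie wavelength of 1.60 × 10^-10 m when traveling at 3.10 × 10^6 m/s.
1.34 × 10^-30 kg

From the de Broglie relation λ = h/(mv), we solve for m:

m = h/(λv)
m = (6.626 × 10^-34 J·s) / (1.60 × 10^-10 m × 3.10 × 10^6 m/s)
m = 1.34 × 10^-30 kg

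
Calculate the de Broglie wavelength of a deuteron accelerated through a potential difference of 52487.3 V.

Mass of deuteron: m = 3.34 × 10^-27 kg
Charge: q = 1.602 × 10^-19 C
8.84 × 10^-14 m

When a particle is accelerated through voltage V, it gains kinetic energy KE = qV.

The de Broglie wavelength is then λ = h/√(2mqV):

λ = h/√(2mqV)
λ = (6.626 × 10^-34 J·s) / √(2 × 3.34 × 10^-27 kg × 1.602 × 10^-19 C × 52487.3 V)
λ = 8.84 × 10^-14 m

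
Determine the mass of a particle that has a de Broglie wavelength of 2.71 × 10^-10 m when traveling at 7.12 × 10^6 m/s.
3.43 × 10^-31 kg

From the de Broglie relation λ = h/(mv), we solve for m:

m = h/(λv)
m = (6.626 × 10^-34 J·s) / (2.71 × 10^-10 m × 7.12 × 10^6 m/s)
m = 3.43 × 10^-31 kg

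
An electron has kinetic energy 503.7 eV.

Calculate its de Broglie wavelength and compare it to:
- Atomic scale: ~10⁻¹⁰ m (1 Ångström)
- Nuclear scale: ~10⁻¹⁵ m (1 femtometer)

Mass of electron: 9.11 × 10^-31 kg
λ = 5.46 × 10^-11 m, which is between nuclear and atomic scales.

Using λ = h/√(2mKE):

KE = 503.7 eV = 8.070 × 10^-17 J

λ = h/√(2mKE)
λ = (6.626 × 10^-34 J·s) / √(2 × 9.11 × 10^-31 kg × 8.070 × 10^-17 J)
λ = 5.46 × 10^-11 m

Comparison:
- Atomic scale (10⁻¹⁰ m): λ is 0.55× this size
- Nuclear scale (10⁻¹⁵ m): λ is 5.5e+04× this size

The wavelength is between nuclear and atomic scales.

This wavelength is appropriate for probing atomic structure but too large for nuclear physics experiments.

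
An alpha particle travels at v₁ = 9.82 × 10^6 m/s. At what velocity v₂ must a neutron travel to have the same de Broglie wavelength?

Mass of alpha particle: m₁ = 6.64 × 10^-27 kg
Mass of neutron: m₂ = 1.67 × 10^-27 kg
v₂ = 3.90 × 10^7 m/s

For equal de Broglie wavelengths: λ₁ = λ₂

h/(m₁v₁) = h/(m₂v₂)
m₁v₁ = m₂v₂
v₂ = v₁ · (m₁/m₂)

v₂ = 9.82 × 10^6 m/s × (6.64 × 10^-27 kg / 1.67 × 10^-27 kg)
v₂ = 3.90 × 10^7 m/s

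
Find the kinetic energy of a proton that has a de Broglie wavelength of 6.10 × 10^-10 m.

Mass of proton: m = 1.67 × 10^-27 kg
3.53 × 10^-22 J (or 2.20 × 10^-3 eV)

From λ = h/√(2mKE), we solve for KE:

λ² = h²/(2mKE)
KE = h²/(2mλ²)
KE = (6.626 × 10^-34 J·s)² / (2 × 1.67 × 10^-27 kg × (6.10 × 10^-10 m)²)
KE = 3.53 × 10^-22 J
KE = 2.20 × 10^-3 eV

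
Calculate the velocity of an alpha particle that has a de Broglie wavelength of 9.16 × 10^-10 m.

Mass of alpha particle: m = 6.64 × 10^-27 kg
1.09 × 10^2 m/s

From the de Broglie relation λ = h/(mv), we solve for v:

v = h/(mλ)
v = (6.626 × 10^-34 J·s) / (6.64 × 10^-27 kg × 9.16 × 10^-10 m)
v = 1.09 × 10^2 m/s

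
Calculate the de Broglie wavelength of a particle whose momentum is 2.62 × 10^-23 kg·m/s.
2.53 × 10^-11 m

Using the de Broglie relation λ = h/p:

λ = h/p
λ = (6.626 × 10^-34 J·s) / (2.62 × 10^-23 kg·m/s)
λ = 2.53 × 10^-11 m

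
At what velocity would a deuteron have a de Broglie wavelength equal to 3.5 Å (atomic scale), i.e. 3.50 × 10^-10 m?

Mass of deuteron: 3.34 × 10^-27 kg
5.67 × 10^2 m/s

From λ = h/(mv), solve for v:

v = h/(mλ)
v = (6.626 × 10^-34 J·s) / (3.34 × 10^-27 kg × 3.50 × 10^-10 m)
v = 5.67 × 10^2 m/s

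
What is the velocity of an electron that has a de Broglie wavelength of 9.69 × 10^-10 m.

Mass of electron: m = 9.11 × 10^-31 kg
7.51 × 10^5 m/s

From the de Broglie relation λ = h/(mv), we solve for v:

v = h/(mλ)
v = (6.626 × 10^-34 J·s) / (9.11 × 10^-31 kg × 9.69 × 10^-10 m)
v = 7.51 × 10^5 m/s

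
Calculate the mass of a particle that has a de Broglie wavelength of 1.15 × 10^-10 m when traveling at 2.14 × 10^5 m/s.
2.69 × 10^-29 kg

From the de Broglie relation λ = h/(mv), we solve for m:

m = h/(λv)
m = (6.626 × 10^-34 J·s) / (1.15 × 10^-10 m × 2.14 × 10^5 m/s)
m = 2.69 × 10^-29 kg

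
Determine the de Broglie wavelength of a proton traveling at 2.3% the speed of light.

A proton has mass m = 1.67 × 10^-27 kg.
5.75 × 10^-14 m

Using the de Broglie relation λ = h/(mv):

v = 2.3% × c = 6.895 × 10^6 m/s

λ = h/(mv)
λ = (6.626 × 10^-34 J·s) / (1.67 × 10^-27 kg × 6.895 × 10^6 m/s)
λ = 5.75 × 10^-14 m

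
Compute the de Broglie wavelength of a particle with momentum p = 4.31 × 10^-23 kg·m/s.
1.54 × 10^-11 m

Using the de Broglie relation λ = h/p:

λ = h/p
λ = (6.626 × 10^-34 J·s) / (4.31 × 10^-23 kg·m/s)
λ = 1.54 × 10^-11 m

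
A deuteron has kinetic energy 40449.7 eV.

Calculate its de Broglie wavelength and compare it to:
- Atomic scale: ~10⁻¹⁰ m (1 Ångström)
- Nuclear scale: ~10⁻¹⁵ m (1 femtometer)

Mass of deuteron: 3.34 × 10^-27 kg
λ = 1.01 × 10^-13 m, which is between nuclear and atomic scales.

Using λ = h/√(2mKE):

KE = 40449.7 eV = 6.481 × 10^-15 J

λ = h/√(2mKE)
λ = (6.626 × 10^-34 J·s) / √(2 × 3.34 × 10^-27 kg × 6.481 × 10^-15 J)
λ = 1.01 × 10^-13 m

Comparison:
- Atomic scale (10⁻¹⁰ m): λ is 0.001× this size
- Nuclear scale (10⁻¹⁵ m): λ is 1e+02× this size

The wavelength is between nuclear and atomic scales.

This wavelength is appropriate for probing atomic structure but too large for nuclear physics experiments.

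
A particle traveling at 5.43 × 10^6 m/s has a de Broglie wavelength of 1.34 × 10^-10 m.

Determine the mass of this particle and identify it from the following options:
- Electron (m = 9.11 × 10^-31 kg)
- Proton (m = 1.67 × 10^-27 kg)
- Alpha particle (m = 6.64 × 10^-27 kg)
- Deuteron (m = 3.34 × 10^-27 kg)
The particle is an electron.

From λ = h/(mv), solve for mass:

m = h/(λv)
m = (6.626 × 10^-34 J·s) / (1.34 × 10^-10 m × 5.43 × 10^6 m/s)
m = 9.11 × 10^-31 kg

Comparing with the listed masses, this is closest to an electron.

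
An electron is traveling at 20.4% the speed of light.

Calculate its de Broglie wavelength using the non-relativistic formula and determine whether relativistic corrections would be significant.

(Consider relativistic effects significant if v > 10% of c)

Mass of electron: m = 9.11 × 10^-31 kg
Yes, relativistic corrections are needed.

Using the non-relativistic de Broglie formula λ = h/(mv):

v = 20.4% × c = 6.116 × 10^7 m/s

λ = h/(mv)
λ = (6.626 × 10^-34 J·s) / (9.11 × 10^-31 kg × 6.116 × 10^7 m/s)
λ = 1.19 × 10^-11 m

Since v = 20.4% of c > 10% of c, relativistic corrections ARE significant and the actual wavelength would differ from this non-relativistic estimate.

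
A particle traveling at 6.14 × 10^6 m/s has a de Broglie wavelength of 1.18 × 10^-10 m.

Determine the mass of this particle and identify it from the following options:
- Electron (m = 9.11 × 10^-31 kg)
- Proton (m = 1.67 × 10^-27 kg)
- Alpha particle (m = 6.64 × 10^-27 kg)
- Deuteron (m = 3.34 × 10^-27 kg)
The particle is an electron.

From λ = h/(mv), solve for mass:

m = h/(λv)
m = (6.626 × 10^-34 J·s) / (1.18 × 10^-10 m × 6.14 × 10^6 m/s)
m = 9.15 × 10^-31 kg

Comparing with the listed masses, this is closest to an electron.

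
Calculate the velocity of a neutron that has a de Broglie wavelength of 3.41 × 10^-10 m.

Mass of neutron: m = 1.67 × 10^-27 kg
1.16 × 10^3 m/s

From the de Broglie relation λ = h/(mv), we solve for v:

v = h/(mλ)
v = (6.626 × 10^-34 J·s) / (1.67 × 10^-27 kg × 3.41 × 10^-10 m)
v = 1.16 × 10^3 m/s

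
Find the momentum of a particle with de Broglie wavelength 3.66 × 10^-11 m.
1.81 × 10^-23 kg·m/s

From the de Broglie relation λ = h/p, we solve for p:

p = h/λ
p = (6.626 × 10^-34 J·s) / (3.66 × 10^-11 m)
p = 1.81 × 10^-23 kg·m/s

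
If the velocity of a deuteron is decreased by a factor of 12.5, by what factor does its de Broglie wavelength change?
The wavelength increases by a factor of 12.5.

From λ = h/(mv), the wavelength is inversely proportional to velocity:

λ ∝ 1/v

If v → v/12.5, then λ → 12.5λ

When velocity is decreased by a factor of 12.5, the wavelength increases by a factor of 12.5.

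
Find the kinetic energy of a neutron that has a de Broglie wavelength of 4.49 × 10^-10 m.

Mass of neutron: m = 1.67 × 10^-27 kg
6.52 × 10^-22 J (or 4.07 × 10^-3 eV)

From λ = h/√(2mKE), we solve for KE:

λ² = h²/(2mKE)
KE = h²/(2mλ²)
KE = (6.626 × 10^-34 J·s)² / (2 × 1.67 × 10^-27 kg × (4.49 × 10^-10 m)²)
KE = 6.52 × 10^-22 J
KE = 4.07 × 10^-3 eV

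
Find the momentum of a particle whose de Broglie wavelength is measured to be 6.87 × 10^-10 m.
9.64 × 10^-25 kg·m/s

From the de Broglie relation λ = h/p, we solve for p:

p = h/λ
p = (6.626 × 10^-34 J·s) / (6.87 × 10^-10 m)
p = 9.64 × 10^-25 kg·m/s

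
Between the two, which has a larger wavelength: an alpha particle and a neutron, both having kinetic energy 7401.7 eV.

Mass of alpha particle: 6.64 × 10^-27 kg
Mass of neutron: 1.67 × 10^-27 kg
The neutron has the longer wavelength.

Using λ = h/√(2mKE):

For alpha particle: λ₁ = h/√(2m₁KE) = 1.67 × 10^-13 m
For neutron: λ₂ = h/√(2m₂KE) = 3.33 × 10^-13 m

Since λ ∝ 1/√m at constant kinetic energy, the lighter particle has the longer wavelength.

The neutron has the longer de Broglie wavelength.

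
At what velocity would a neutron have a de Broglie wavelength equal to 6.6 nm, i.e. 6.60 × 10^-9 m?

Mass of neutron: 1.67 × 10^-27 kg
6.01 × 10^1 m/s

From λ = h/(mv), solve for v:

v = h/(mλ)
v = (6.626 × 10^-34 J·s) / (1.67 × 10^-27 kg × 6.60 × 10^-9 m)
v = 6.01 × 10^1 m/s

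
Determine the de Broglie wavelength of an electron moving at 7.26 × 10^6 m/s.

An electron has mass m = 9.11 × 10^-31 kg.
1.00 × 10^-10 m

Using the de Broglie relation λ = h/(mv):

λ = h/(mv)
λ = (6.626 × 10^-34 J·s) / (9.11 × 10^-31 kg × 7.26 × 10^6 m/s)
λ = 1.00 × 10^-10 m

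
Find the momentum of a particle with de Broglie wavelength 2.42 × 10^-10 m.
2.74 × 10^-24 kg·m/s

From the de Broglie relation λ = h/p, we solve for p:

p = h/λ
p = (6.626 × 10^-34 J·s) / (2.42 × 10^-10 m)
p = 2.74 × 10^-24 kg·m/s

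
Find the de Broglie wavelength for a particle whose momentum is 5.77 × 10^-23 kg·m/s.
1.15 × 10^-11 m

Using the de Broglie relation λ = h/p:

λ = h/p
λ = (6.626 × 10^-34 J·s) / (5.77 × 10^-23 kg·m/s)
λ = 1.15 × 10^-11 m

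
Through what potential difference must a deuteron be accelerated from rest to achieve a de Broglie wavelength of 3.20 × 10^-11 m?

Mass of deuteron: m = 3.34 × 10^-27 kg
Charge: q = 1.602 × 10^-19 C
4.01 × 10^-1 V

From λ = h/√(2mqV), we solve for V:

λ² = h²/(2mqV)
V = h²/(2mqλ²)
V = (6.626 × 10^-34 J·s)² / (2 × 3.34 × 10^-27 kg × 1.602 × 10^-19 C × (3.20 × 10^-11 m)²)
V = 4.01 × 10^-1 V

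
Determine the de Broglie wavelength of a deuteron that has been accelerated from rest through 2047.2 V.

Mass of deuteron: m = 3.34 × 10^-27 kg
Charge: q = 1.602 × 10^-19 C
4.48 × 10^-13 m

When a particle is accelerated through voltage V, it gains kinetic energy KE = qV.

The de Broglie wavelength is then λ = h/√(2mqV):

λ = h/√(2mqV)
λ = (6.626 × 10^-34 J·s) / √(2 × 3.34 × 10^-27 kg × 1.602 × 10^-19 C × 2047.2 V)
λ = 4.48 × 10^-13 m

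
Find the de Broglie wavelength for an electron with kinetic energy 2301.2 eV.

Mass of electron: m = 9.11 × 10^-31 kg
2.56 × 10^-11 m

Using λ = h/√(2mKE):

First convert KE to Joules: KE = 2301.2 eV = 3.687 × 10^-16 J

λ = h/√(2mKE)
λ = (6.626 × 10^-34 J·s) / √(2 × 9.11 × 10^-31 kg × 3.687 × 10^-16 J)
λ = 2.56 × 10^-11 m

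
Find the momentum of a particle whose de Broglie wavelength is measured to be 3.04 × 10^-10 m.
2.18 × 10^-24 kg·m/s

From the de Broglie relation λ = h/p, we solve for p:

p = h/λ
p = (6.626 × 10^-34 J·s) / (3.04 × 10^-10 m)
p = 2.18 × 10^-24 kg·m/s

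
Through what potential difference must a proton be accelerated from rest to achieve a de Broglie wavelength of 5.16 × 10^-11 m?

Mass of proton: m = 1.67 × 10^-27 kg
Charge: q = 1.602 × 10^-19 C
3.08 × 10^-1 V

From λ = h/√(2mqV), we solve for V:

λ² = h²/(2mqV)
V = h²/(2mqλ²)
V = (6.626 × 10^-34 J·s)² / (2 × 1.67 × 10^-27 kg × 1.602 × 10^-19 C × (5.16 × 10^-11 m)²)
V = 3.08 × 10^-1 V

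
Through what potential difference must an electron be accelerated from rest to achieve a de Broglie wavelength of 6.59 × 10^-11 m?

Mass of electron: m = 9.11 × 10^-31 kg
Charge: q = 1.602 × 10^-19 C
346 V

From λ = h/√(2mqV), we solve for V:

λ² = h²/(2mqV)
V = h²/(2mqλ²)
V = (6.626 × 10^-34 J·s)² / (2 × 9.11 × 10^-31 kg × 1.602 × 10^-19 C × (6.59 × 10^-11 m)²)
V = 346 V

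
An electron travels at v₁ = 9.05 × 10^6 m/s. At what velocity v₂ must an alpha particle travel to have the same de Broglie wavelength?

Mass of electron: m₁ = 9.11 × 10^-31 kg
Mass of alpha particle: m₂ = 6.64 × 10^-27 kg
v₂ = 1.24 × 10^3 m/s

For equal de Broglie wavelengths: λ₁ = λ₂

h/(m₁v₁) = h/(m₂v₂)
m₁v₁ = m₂v₂
v₂ = v₁ · (m₁/m₂)

v₂ = 9.05 × 10^6 m/s × (9.11 × 10^-31 kg / 6.64 × 10^-27 kg)
v₂ = 1.24 × 10^3 m/s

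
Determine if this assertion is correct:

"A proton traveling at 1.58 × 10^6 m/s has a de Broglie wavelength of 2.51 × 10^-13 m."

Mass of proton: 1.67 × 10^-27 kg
True

The claim is correct.

Using λ = h/(mv):
λ = (6.626 × 10^-34 J·s) / (1.67 × 10^-27 kg × 1.58 × 10^6 m/s)
λ = 2.51 × 10^-13 m

This matches the claimed value.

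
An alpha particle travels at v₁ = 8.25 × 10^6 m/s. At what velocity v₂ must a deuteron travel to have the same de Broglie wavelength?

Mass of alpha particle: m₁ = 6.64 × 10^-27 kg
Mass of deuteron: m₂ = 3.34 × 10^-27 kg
v₂ = 1.64 × 10^7 m/s

For equal de Broglie wavelengths: λ₁ = λ₂

h/(m₁v₁) = h/(m₂v₂)
m₁v₁ = m₂v₂
v₂ = v₁ · (m₁/m₂)

v₂ = 8.25 × 10^6 m/s × (6.64 × 10^-27 kg / 3.34 × 10^-27 kg)
v₂ = 1.64 × 10^7 m/s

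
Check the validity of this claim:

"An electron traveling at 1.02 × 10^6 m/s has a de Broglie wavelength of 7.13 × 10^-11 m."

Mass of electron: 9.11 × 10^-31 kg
False

The claim is incorrect.

Using λ = h/(mv):
λ = (6.626 × 10^-34 J·s) / (9.11 × 10^-31 kg × 1.02 × 10^6 m/s)
λ = 7.13 × 10^-10 m

The actual wavelength differs from the claimed 7.13 × 10^-11 m.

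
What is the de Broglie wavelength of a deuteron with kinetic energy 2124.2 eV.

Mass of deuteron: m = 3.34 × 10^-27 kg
4.39 × 10^-13 m

Using λ = h/√(2mKE):

First convert KE to Joules: KE = 2124.2 eV = 3.403 × 10^-16 J

λ = h/√(2mKE)
λ = (6.626 × 10^-34 J·s) / √(2 × 3.34 × 10^-27 kg × 3.403 × 10^-16 J)
λ = 4.39 × 10^-13 m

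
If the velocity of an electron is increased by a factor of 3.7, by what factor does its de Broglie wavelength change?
The wavelength decreases by a factor of 3.7.

From λ = h/(mv), the wavelength is inversely proportional to velocity:

λ ∝ 1/v

If v → 3.7v, then λ → λ/3.7

When velocity is increased by a factor of 3.7, the wavelength decreases by a factor of 3.7.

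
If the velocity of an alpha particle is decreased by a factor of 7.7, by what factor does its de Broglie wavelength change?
The wavelength increases by a factor of 7.7.

From λ = h/(mv), the wavelength is inversely proportional to velocity:

λ ∝ 1/v

If v → v/7.7, then λ → 7.7λ

When velocity is decreased by a factor of 7.7, the wavelength increases by a factor of 7.7.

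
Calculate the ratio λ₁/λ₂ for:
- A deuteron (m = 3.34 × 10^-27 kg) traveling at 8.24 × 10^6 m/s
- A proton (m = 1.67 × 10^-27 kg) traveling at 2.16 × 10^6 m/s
λ₁/λ₂ = 0.131

Using λ = h/(mv):

λ₁ = h/(m₁v₁) = 2.41 × 10^-14 m
λ₂ = h/(m₂v₂) = 1.84 × 10^-13 m

Ratio λ₁/λ₂ = (m₂v₂)/(m₁v₁)
         = (1.67 × 10^-27 kg × 2.16 × 10^6 m/s) / (3.34 × 10^-27 kg × 8.24 × 10^6 m/s)
         = 0.131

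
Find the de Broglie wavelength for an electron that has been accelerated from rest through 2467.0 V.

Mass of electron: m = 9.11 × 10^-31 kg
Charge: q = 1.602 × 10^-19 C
2.47 × 10^-11 m

When a particle is accelerated through voltage V, it gains kinetic energy KE = qV.

The de Broglie wavelength is then λ = h/√(2mqV):

λ = h/√(2mqV)
λ = (6.626 × 10^-34 J·s) / √(2 × 9.11 × 10^-31 kg × 1.602 × 10^-19 C × 2467.0 V)
λ = 2.47 × 10^-11 m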